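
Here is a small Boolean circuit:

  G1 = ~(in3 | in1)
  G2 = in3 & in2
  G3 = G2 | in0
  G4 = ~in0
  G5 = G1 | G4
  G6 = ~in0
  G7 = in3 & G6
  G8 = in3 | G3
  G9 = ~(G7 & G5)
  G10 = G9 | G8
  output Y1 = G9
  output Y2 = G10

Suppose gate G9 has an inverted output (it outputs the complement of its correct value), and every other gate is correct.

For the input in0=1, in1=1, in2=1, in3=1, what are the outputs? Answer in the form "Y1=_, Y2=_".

Propagate with G9 forced: G1=0, G2=1, G3=1, G4=0, G5=0, G6=0, G7=0, G8=1, G9=0 [inverted output], G10=1.
So the outputs are Y1=0, Y2=1. (Without the fault they would be Y1=1, Y2=1.)

Y1=0, Y2=1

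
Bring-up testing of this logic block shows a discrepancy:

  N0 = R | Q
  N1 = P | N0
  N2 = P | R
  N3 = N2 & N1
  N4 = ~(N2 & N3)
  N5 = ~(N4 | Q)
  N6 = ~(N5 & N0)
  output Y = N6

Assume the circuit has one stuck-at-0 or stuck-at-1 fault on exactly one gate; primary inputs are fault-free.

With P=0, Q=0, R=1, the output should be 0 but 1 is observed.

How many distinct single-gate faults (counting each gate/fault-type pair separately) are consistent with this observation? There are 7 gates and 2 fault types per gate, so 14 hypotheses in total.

7

Fault-free: N0=1, N1=1, N2=1, N3=1, N4=0, N5=1, N6=0 → 0. Observed 1.
  N0 stuck-at-0: output 1 ✓
  N0 stuck-at-1: output 0 ✗
  N1 stuck-at-0: output 1 ✓
  N1 stuck-at-1: output 0 ✗
  N2 stuck-at-0: output 1 ✓
  N2 stuck-at-1: output 0 ✗
  N3 stuck-at-0: output 1 ✓
  N3 stuck-at-1: output 0 ✗
  N4 stuck-at-0: output 0 ✗
  N4 stuck-at-1: output 1 ✓
  N5 stuck-at-0: output 1 ✓
  N5 stuck-at-1: output 0 ✗
  N6 stuck-at-0: output 0 ✗
  N6 stuck-at-1: output 1 ✓
Consistent faults: {N0 stuck-at-0, N1 stuck-at-0, N2 stuck-at-0, N3 stuck-at-0, N4 stuck-at-1, N5 stuck-at-0, N6 stuck-at-1} — 7 in all.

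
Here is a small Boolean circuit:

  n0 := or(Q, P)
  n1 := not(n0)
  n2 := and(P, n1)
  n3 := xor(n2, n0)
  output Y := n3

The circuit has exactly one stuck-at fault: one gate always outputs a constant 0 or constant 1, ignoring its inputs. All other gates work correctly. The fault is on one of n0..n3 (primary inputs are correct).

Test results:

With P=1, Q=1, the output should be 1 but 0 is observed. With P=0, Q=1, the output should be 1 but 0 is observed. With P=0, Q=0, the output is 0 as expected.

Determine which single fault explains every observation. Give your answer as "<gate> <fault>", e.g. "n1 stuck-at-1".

n3 stuck-at-0

Fault-free values for test 1 (P=1, Q=1): n0=1, n1=0, n2=0, n3=1, giving Y=1. Observed 0.
Test 1: faults giving observed 0 are {n1 stuck-at-1, n2 stuck-at-1, n3 stuck-at-0}.
Test 2 (P=0, Q=1): fault-free n0=1, n1=0, n2=0, n3=1 → 1; observed 0. Eliminates n1 stuck-at-1.
Test 3 (P=0, Q=0): fault-free n0=0, n1=1, n2=0, n3=0 → 0; observed 0. Eliminates n2 stuck-at-1.
Only n3 stuck-at-0 is consistent with every test.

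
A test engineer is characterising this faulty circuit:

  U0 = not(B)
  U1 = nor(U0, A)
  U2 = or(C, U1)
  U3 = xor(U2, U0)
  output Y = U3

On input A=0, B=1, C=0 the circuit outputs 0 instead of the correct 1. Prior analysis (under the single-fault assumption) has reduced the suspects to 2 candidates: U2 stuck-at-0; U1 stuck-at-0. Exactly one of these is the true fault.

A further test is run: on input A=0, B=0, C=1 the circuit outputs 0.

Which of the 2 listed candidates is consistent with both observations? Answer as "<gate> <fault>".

Evaluate each candidate on input A=0, B=0, C=1:
  U2 stuck-at-0: U0=1, U1=0, U2=0 [stuck-at-0], U3=1 → 1 — eliminated
  U1 stuck-at-0: U0=1, U1=0 [stuck-at-0], U2=1, U3=0 → 0 — matches
Only U1 stuck-at-0 reproduces the observed 0.

U1 stuck-at-0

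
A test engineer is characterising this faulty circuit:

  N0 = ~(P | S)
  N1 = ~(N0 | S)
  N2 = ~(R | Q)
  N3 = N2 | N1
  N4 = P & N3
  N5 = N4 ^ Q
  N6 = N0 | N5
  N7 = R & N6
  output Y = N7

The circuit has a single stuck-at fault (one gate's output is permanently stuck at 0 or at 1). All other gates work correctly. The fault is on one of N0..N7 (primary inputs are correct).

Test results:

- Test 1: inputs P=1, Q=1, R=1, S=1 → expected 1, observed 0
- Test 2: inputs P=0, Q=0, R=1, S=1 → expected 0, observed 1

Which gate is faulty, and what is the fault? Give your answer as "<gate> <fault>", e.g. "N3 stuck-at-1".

Fault-free values for test 1 (P=1, Q=1, R=1, S=1): N0=0, N1=0, N2=0, N3=0, N4=0, N5=1, N6=1, N7=1, giving Y=1. Observed 0.
Test 1: faults giving observed 0 are {N1 stuck-at-1, N2 stuck-at-1, N3 stuck-at-1, N4 stuck-at-1, N5 stuck-at-0, N6 stuck-at-0, N7 stuck-at-0}.
Test 2 (P=0, Q=0, R=1, S=1): fault-free N0=0, N1=0, N2=0, N3=0, N4=0, N5=0, N6=0, N7=0 → 0; observed 1. Eliminates N1 stuck-at-1, N2 stuck-at-1, N3 stuck-at-1, N5 stuck-at-0, N6 stuck-at-0, N7 stuck-at-0.
Only N4 stuck-at-1 is consistent with every test.

N4 stuck-at-1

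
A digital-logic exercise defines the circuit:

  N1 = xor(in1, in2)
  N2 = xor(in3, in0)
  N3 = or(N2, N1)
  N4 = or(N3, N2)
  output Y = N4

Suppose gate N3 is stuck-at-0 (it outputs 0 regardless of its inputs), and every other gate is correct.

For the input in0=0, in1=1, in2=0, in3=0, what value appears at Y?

0

Propagate with N3 forced: N1=1, N2=0, N3=0 [stuck-at-0], N4=0.
So Y = 0. (Without the fault it would be 1.)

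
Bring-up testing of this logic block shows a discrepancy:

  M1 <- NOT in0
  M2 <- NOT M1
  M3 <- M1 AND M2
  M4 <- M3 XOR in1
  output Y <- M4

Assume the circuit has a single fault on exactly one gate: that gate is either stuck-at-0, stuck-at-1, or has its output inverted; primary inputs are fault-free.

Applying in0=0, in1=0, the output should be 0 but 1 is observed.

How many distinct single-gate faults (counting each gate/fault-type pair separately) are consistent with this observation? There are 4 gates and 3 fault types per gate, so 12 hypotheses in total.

6

Fault-free: M1=1, M2=0, M3=0, M4=0 → 0. Observed 1.
  M1 stuck-at-0: output 0 ✗
  M1 stuck-at-1: output 0 ✗
  M1 inverted output: output 0 ✗
  M2 stuck-at-0: output 0 ✗
  M2 stuck-at-1: output 1 ✓
  M2 inverted output: output 1 ✓
  M3 stuck-at-0: output 0 ✗
  M3 stuck-at-1: output 1 ✓
  M3 inverted output: output 1 ✓
  M4 stuck-at-0: output 0 ✗
  M4 stuck-at-1: output 1 ✓
  M4 inverted output: output 1 ✓
Consistent faults: {M2 stuck-at-1, M2 inverted output, M3 stuck-at-1, M3 inverted output, M4 stuck-at-1, M4 inverted output} — 6 in all.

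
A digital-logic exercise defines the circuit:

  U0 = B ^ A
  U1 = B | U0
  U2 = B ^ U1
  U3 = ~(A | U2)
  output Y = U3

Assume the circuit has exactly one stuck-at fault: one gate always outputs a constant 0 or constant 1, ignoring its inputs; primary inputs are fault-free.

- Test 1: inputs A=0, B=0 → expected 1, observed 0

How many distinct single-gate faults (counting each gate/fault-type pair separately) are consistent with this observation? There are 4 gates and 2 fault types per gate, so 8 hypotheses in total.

4

Fault-free: U0=0, U1=0, U2=0, U3=1 → 1. Observed 0.
  U0 stuck-at-0: output 1 ✗
  U0 stuck-at-1: output 0 ✓
  U1 stuck-at-0: output 1 ✗
  U1 stuck-at-1: output 0 ✓
  U2 stuck-at-0: output 1 ✗
  U2 stuck-at-1: output 0 ✓
  U3 stuck-at-0: output 0 ✓
  U3 stuck-at-1: output 1 ✗
Consistent faults: {U0 stuck-at-1, U1 stuck-at-1, U2 stuck-at-1, U3 stuck-at-0} — 4 in all.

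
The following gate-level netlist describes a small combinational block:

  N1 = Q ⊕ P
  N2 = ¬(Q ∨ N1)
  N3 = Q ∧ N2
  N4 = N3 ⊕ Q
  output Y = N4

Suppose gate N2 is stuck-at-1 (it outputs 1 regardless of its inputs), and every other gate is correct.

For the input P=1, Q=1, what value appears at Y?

0

Propagate with N2 forced: N1=0, N2=1 [stuck-at-1], N3=1, N4=0.
So Y = 0. (Without the fault it would be 1.)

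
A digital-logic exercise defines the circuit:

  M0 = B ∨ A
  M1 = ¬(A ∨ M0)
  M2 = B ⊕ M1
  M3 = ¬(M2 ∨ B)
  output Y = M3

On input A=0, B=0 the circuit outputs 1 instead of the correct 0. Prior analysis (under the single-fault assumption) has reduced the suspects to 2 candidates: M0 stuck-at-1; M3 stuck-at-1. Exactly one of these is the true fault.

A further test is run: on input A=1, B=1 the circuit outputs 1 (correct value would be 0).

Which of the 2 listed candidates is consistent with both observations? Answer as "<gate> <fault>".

M3 stuck-at-1

Evaluate each candidate on input A=1, B=1:
  M0 stuck-at-1: M0=1 [stuck-at-1], M1=0, M2=1, M3=0 → 0 — eliminated
  M3 stuck-at-1: M0=1, M1=0, M2=1, M3=1 [stuck-at-1] → 1 — matches
Only M3 stuck-at-1 reproduces the observed 1.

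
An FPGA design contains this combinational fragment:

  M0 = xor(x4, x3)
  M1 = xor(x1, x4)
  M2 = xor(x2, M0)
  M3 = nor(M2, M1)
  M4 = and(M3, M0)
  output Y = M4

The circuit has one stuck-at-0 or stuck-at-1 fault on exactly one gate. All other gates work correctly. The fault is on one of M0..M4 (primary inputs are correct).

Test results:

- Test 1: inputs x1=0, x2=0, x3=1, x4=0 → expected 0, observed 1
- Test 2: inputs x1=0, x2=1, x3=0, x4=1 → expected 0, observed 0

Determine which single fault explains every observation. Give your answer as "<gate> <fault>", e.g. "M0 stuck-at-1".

Fault-free values for test 1 (x1=0, x2=0, x3=1, x4=0): M0=1, M1=0, M2=1, M3=0, M4=0, giving Y=0. Observed 1.
Test 1: faults giving observed 1 are {M2 stuck-at-0, M3 stuck-at-1, M4 stuck-at-1}.
Test 2 (x1=0, x2=1, x3=0, x4=1): fault-free M0=1, M1=1, M2=0, M3=0, M4=0 → 0; observed 0. Eliminates M3 stuck-at-1, M4 stuck-at-1.
Only M2 stuck-at-0 is consistent with every test.

M2 stuck-at-0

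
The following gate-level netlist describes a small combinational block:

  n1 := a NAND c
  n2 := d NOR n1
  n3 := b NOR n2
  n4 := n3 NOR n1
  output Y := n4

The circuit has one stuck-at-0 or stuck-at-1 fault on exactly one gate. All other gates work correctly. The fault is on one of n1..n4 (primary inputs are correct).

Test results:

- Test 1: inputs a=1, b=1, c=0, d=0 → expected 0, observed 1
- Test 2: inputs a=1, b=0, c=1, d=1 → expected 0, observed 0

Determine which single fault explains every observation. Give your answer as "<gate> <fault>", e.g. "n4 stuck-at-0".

n1 stuck-at-0

Fault-free values for test 1 (a=1, b=1, c=0, d=0): n1=1, n2=0, n3=0, n4=0, giving Y=0. Observed 1.
Test 1: faults giving observed 1 are {n1 stuck-at-0, n4 stuck-at-1}.
Test 2 (a=1, b=0, c=1, d=1): fault-free n1=0, n2=0, n3=1, n4=0 → 0; observed 0. Eliminates n4 stuck-at-1.
Only n1 stuck-at-0 is consistent with every test.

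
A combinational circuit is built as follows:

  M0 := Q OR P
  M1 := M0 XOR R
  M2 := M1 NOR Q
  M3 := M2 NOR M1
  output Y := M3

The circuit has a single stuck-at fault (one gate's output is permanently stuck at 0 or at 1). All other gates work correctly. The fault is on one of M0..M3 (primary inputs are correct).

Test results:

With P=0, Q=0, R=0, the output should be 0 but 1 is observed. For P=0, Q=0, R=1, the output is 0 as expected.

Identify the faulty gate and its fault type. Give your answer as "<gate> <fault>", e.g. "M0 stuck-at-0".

Fault-free values for test 1 (P=0, Q=0, R=0): M0=0, M1=0, M2=1, M3=0, giving Y=0. Observed 1.
Test 1: faults giving observed 1 are {M2 stuck-at-0, M3 stuck-at-1}.
Test 2 (P=0, Q=0, R=1): fault-free M0=0, M1=1, M2=0, M3=0 → 0; observed 0. Eliminates M3 stuck-at-1.
Only M2 stuck-at-0 is consistent with every test.

M2 stuck-at-0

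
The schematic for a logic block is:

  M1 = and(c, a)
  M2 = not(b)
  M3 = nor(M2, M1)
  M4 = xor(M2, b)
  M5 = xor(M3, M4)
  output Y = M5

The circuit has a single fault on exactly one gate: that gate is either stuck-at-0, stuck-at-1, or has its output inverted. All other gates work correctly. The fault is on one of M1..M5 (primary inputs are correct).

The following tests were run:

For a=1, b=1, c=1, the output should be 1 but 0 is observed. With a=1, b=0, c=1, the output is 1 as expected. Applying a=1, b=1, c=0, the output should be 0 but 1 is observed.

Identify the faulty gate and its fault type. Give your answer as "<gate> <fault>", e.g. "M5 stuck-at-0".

Fault-free values for test 1 (a=1, b=1, c=1): M1=1, M2=0, M3=0, M4=1, M5=1, giving Y=1. Observed 0.
Test 1: faults giving observed 0 are {M1 stuck-at-0, M1 inverted output, M2 stuck-at-1, M2 inverted output, M3 stuck-at-1, M3 inverted output, M4 stuck-at-0, M4 inverted output, M5 stuck-at-0, M5 inverted output}.
Test 2 (a=1, b=0, c=1): fault-free M1=1, M2=1, M3=0, M4=1, M5=1 → 1; observed 1. Eliminates M2 inverted output, M3 stuck-at-1, M3 inverted output, M4 stuck-at-0, M4 inverted output, M5 stuck-at-0, M5 inverted output.
Test 3 (a=1, b=1, c=0): fault-free M1=0, M2=0, M3=1, M4=1, M5=0 → 0; observed 1. Eliminates M1 stuck-at-0, M2 stuck-at-1.
Only M1 inverted output is consistent with every test.

M1 inverted output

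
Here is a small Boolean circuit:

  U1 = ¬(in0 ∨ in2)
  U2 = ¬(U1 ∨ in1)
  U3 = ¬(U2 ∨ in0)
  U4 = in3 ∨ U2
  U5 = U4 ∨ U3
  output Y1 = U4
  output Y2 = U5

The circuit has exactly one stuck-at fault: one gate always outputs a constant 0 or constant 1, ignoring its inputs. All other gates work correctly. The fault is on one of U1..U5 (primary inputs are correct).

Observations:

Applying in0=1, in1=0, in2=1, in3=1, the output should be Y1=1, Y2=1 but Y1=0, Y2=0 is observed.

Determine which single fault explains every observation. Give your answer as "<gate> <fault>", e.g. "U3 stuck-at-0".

U4 stuck-at-0

Fault-free values for test 1 (in0=1, in1=0, in2=1, in3=1): U1=0, U2=1, U3=0, U4=1, U5=1, giving Y1=1, Y2=1. Observed Y1=0, Y2=0.
Test 1: faults giving observed Y1=0, Y2=0 are {U4 stuck-at-0}.
Only U4 stuck-at-0 is consistent with every test.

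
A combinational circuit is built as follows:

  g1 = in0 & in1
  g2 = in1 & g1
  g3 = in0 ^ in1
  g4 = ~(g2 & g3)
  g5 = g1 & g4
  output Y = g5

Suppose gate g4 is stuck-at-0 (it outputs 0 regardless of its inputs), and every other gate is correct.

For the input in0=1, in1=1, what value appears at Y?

0

Propagate with g4 forced: g1=1, g2=1, g3=0, g4=0 [stuck-at-0], g5=0.
So Y = 0. (Without the fault it would be 1.)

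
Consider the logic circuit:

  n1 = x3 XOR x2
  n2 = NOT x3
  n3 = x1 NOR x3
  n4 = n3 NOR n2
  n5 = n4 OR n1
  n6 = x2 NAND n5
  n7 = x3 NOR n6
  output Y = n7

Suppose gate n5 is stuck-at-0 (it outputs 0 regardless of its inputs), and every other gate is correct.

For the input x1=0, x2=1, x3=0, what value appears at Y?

Propagate with n5 forced: n1=1, n2=1, n3=1, n4=0, n5=0 [stuck-at-0], n6=1, n7=0.
So Y = 0. (Without the fault it would be 1.)

0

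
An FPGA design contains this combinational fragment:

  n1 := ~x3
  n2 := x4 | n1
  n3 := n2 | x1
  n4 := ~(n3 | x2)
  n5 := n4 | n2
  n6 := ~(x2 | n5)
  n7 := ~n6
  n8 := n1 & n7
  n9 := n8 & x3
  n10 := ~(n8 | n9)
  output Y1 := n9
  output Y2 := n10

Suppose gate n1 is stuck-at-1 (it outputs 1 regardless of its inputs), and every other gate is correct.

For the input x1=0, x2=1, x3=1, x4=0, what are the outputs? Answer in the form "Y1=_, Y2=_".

Y1=1, Y2=0

Propagate with n1 forced: n1=1 [stuck-at-1], n2=1, n3=1, n4=0, n5=1, n6=0, n7=1, n8=1, n9=1, n10=0.
So the outputs are Y1=1, Y2=0. (Without the fault they would be Y1=0, Y2=1.)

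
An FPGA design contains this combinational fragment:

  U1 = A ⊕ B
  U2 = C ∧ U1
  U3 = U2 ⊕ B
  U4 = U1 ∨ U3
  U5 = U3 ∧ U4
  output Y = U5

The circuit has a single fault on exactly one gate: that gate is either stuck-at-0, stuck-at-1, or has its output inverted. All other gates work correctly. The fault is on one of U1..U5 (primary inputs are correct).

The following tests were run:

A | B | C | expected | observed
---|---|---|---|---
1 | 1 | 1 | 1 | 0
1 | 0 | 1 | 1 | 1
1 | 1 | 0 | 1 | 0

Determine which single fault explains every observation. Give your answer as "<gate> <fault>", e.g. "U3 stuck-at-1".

Fault-free values for test 1 (A=1, B=1, C=1): U1=0, U2=0, U3=1, U4=1, U5=1, giving Y=1. Observed 0.
Test 1: faults giving observed 0 are {U1 stuck-at-1, U1 inverted output, U2 stuck-at-1, U2 inverted output, U3 stuck-at-0, U3 inverted output, U4 stuck-at-0, U4 inverted output, U5 stuck-at-0, U5 inverted output}.
Test 2 (A=1, B=0, C=1): fault-free U1=1, U2=1, U3=1, U4=1, U5=1 → 1; observed 1. Eliminates U1 inverted output, U2 inverted output, U3 stuck-at-0, U3 inverted output, U4 stuck-at-0, U4 inverted output, U5 stuck-at-0, U5 inverted output.
Test 3 (A=1, B=1, C=0): fault-free U1=0, U2=0, U3=1, U4=1, U5=1 → 1; observed 0. Eliminates U1 stuck-at-1.
Only U2 stuck-at-1 is consistent with every test.

U2 stuck-at-1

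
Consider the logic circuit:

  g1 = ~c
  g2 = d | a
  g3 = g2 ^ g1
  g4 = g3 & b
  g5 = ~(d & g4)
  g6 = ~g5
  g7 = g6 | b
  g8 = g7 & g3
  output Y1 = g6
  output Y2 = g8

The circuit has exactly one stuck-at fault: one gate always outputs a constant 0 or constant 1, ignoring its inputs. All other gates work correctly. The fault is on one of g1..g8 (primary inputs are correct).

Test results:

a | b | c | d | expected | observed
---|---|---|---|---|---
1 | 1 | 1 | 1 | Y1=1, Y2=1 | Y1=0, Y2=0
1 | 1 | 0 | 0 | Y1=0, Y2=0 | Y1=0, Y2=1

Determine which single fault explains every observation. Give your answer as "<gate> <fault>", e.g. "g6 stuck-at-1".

g2 stuck-at-0

Fault-free values for test 1 (a=1, b=1, c=1, d=1): g1=0, g2=1, g3=1, g4=1, g5=0, g6=1, g7=1, g8=1, giving Y1=1, Y2=1. Observed Y1=0, Y2=0.
Test 1: faults giving observed Y1=0, Y2=0 are {g1 stuck-at-1, g2 stuck-at-0, g3 stuck-at-0}.
Test 2 (a=1, b=1, c=0, d=0): fault-free g1=1, g2=1, g3=0, g4=0, g5=1, g6=0, g7=1, g8=0 → Y1=0, Y2=0; observed Y1=0, Y2=1. Eliminates g1 stuck-at-1, g3 stuck-at-0.
Only g2 stuck-at-0 is consistent with every test.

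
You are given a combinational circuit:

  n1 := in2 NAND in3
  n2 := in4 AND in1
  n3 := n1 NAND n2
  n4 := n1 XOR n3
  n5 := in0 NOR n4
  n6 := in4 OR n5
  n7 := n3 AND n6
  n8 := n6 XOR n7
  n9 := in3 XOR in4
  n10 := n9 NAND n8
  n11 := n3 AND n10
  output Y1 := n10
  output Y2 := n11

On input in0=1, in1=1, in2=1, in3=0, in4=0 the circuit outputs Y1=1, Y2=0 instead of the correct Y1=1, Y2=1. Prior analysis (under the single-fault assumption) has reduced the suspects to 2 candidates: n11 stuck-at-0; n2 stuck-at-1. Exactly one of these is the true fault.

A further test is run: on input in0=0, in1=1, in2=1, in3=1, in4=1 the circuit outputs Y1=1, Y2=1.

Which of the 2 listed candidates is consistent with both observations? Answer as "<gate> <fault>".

n2 stuck-at-1

Evaluate each candidate on input in0=0, in1=1, in2=1, in3=1, in4=1:
  n11 stuck-at-0: n1=0, n2=1, n3=1, n4=1, n5=0, n6=1, n7=1, n8=0, n9=0, n10=1, n11=0 [stuck-at-0] → Y1=1, Y2=0 — eliminated
  n2 stuck-at-1: n1=0, n2=1 [stuck-at-1], n3=1, n4=1, n5=0, n6=1, n7=1, n8=0, n9=0, n10=1, n11=1 → Y1=1, Y2=1 — matches
Only n2 stuck-at-1 reproduces the observed Y1=1, Y2=1.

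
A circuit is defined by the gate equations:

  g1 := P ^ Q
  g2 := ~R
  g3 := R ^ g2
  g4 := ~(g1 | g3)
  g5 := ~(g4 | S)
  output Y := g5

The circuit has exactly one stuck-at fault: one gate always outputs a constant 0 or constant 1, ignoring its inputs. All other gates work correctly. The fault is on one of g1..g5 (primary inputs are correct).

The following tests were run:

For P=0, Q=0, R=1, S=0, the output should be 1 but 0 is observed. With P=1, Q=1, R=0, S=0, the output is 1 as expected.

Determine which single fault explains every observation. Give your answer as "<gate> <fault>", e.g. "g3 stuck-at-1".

Fault-free values for test 1 (P=0, Q=0, R=1, S=0): g1=0, g2=0, g3=1, g4=0, g5=1, giving Y=1. Observed 0.
Test 1: faults giving observed 0 are {g2 stuck-at-1, g3 stuck-at-0, g4 stuck-at-1, g5 stuck-at-0}.
Test 2 (P=1, Q=1, R=0, S=0): fault-free g1=0, g2=1, g3=1, g4=0, g5=1 → 1; observed 1. Eliminates g3 stuck-at-0, g4 stuck-at-1, g5 stuck-at-0.
Only g2 stuck-at-1 is consistent with every test.

g2 stuck-at-1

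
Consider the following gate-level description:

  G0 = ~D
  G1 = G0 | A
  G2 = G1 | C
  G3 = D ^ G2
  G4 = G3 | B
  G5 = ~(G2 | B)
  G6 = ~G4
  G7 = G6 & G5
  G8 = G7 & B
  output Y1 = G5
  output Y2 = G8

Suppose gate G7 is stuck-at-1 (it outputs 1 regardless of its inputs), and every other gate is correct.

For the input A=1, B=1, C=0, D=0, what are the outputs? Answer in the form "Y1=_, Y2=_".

Y1=0, Y2=1

Propagate with G7 forced: G0=1, G1=1, G2=1, G3=1, G4=1, G5=0, G6=0, G7=1 [stuck-at-1], G8=1.
So the outputs are Y1=0, Y2=1. (Without the fault they would be Y1=0, Y2=0.)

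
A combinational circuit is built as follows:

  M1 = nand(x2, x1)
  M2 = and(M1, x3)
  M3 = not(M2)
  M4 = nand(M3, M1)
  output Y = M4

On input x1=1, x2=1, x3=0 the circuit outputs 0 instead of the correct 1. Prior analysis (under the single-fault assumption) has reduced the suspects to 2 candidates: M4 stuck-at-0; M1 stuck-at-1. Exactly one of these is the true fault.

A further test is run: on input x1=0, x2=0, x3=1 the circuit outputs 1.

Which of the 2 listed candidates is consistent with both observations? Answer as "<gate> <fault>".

M1 stuck-at-1

Evaluate each candidate on input x1=0, x2=0, x3=1:
  M4 stuck-at-0: M1=1, M2=1, M3=0, M4=0 [stuck-at-0] → 0 — eliminated
  M1 stuck-at-1: M1=1 [stuck-at-1], M2=1, M3=0, M4=1 → 1 — matches
Only M1 stuck-at-1 reproduces the observed 1.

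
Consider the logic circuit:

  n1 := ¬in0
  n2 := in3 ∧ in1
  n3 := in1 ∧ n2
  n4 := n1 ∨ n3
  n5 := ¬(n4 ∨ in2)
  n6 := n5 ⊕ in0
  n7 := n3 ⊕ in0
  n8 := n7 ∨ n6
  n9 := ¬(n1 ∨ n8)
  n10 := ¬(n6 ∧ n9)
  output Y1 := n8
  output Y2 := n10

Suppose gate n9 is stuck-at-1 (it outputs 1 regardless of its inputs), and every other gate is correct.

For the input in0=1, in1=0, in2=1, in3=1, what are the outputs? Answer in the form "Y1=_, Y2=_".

Propagate with n9 forced: n1=0, n2=0, n3=0, n4=0, n5=0, n6=1, n7=1, n8=1, n9=1 [stuck-at-1], n10=0.
So the outputs are Y1=1, Y2=0. (Without the fault they would be Y1=1, Y2=1.)

Y1=1, Y2=0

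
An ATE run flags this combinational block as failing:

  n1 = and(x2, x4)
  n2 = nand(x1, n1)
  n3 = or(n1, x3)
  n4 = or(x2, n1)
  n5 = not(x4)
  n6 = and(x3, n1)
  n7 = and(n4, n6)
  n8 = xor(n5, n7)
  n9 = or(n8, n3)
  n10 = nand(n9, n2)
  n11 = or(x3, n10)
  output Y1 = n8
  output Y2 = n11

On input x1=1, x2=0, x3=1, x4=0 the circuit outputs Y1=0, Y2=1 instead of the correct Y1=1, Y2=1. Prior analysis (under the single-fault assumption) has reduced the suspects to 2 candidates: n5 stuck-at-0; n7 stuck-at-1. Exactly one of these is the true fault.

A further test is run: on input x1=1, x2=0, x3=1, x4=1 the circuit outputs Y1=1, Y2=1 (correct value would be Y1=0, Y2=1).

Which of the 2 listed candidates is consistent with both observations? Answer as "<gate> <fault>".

Evaluate each candidate on input x1=1, x2=0, x3=1, x4=1:
  n5 stuck-at-0: n1=0, n2=1, n3=1, n4=0, n5=0 [stuck-at-0], n6=0, n7=0, n8=0, n9=1, n10=0, n11=1 → Y1=0, Y2=1 — eliminated
  n7 stuck-at-1: n1=0, n2=1, n3=1, n4=0, n5=0, n6=0, n7=1 [stuck-at-1], n8=1, n9=1, n10=0, n11=1 → Y1=1, Y2=1 — matches
Only n7 stuck-at-1 reproduces the observed Y1=1, Y2=1.

n7 stuck-at-1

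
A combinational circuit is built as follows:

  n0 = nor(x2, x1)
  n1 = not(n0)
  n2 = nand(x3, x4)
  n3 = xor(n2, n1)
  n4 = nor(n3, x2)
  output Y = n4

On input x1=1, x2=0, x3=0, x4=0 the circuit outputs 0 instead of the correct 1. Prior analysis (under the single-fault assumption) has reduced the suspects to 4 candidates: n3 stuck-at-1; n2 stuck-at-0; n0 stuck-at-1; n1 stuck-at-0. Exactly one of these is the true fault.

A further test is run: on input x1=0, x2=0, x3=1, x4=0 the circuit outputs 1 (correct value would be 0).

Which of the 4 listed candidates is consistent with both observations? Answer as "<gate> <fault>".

n2 stuck-at-0

Evaluate each candidate on input x1=0, x2=0, x3=1, x4=0:
  n3 stuck-at-1: n0=1, n1=0, n2=1, n3=1 [stuck-at-1], n4=0 → 0 — eliminated
  n2 stuck-at-0: n0=1, n1=0, n2=0 [stuck-at-0], n3=0, n4=1 → 1 — matches
  n0 stuck-at-1: n0=1 [stuck-at-1], n1=0, n2=1, n3=1, n4=0 → 0 — eliminated
  n1 stuck-at-0: n0=1, n1=0 [stuck-at-0], n2=1, n3=1, n4=0 → 0 — eliminated
Only n2 stuck-at-0 reproduces the observed 1.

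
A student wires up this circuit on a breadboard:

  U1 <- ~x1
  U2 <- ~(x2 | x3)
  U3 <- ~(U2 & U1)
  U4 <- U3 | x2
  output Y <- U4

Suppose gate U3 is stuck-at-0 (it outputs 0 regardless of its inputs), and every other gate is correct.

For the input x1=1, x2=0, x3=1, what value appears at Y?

Propagate with U3 forced: U1=0, U2=0, U3=0 [stuck-at-0], U4=0.
So Y = 0. (Without the fault it would be 1.)

0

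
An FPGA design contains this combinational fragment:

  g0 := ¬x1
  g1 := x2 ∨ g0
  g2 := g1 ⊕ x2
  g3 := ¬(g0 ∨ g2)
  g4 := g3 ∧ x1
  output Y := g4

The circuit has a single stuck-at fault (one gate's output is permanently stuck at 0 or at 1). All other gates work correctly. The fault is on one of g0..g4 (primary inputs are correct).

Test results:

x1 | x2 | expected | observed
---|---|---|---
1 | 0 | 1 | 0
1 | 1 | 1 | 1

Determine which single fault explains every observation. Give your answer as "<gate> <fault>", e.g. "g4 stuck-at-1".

g1 stuck-at-1

Fault-free values for test 1 (x1=1, x2=0): g0=0, g1=0, g2=0, g3=1, g4=1, giving Y=1. Observed 0.
Test 1: faults giving observed 0 are {g0 stuck-at-1, g1 stuck-at-1, g2 stuck-at-1, g3 stuck-at-0, g4 stuck-at-0}.
Test 2 (x1=1, x2=1): fault-free g0=0, g1=1, g2=0, g3=1, g4=1 → 1; observed 1. Eliminates g0 stuck-at-1, g2 stuck-at-1, g3 stuck-at-0, g4 stuck-at-0.
Only g1 stuck-at-1 is consistent with every test.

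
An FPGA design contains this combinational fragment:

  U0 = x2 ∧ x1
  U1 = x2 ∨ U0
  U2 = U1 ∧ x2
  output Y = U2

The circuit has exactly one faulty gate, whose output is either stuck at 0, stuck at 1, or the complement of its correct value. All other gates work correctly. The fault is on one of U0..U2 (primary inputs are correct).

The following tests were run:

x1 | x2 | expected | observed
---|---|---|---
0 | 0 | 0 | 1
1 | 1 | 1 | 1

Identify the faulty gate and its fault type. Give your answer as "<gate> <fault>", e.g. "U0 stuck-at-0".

U2 stuck-at-1

Fault-free values for test 1 (x1=0, x2=0): U0=0, U1=0, U2=0, giving Y=0. Observed 1.
Test 1: faults giving observed 1 are {U2 stuck-at-1, U2 inverted output}.
Test 2 (x1=1, x2=1): fault-free U0=1, U1=1, U2=1 → 1; observed 1. Eliminates U2 inverted output.
Only U2 stuck-at-1 is consistent with every test.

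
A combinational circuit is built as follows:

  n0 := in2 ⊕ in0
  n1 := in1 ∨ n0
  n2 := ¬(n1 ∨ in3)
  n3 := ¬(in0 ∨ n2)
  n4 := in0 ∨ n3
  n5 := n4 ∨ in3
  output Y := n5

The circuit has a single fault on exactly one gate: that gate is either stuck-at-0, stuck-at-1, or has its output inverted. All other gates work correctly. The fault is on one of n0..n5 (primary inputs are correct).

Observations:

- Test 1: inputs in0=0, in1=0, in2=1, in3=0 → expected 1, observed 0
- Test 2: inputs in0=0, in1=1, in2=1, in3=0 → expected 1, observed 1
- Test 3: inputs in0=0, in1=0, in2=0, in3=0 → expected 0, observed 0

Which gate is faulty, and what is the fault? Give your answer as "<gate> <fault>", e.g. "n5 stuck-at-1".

n0 stuck-at-0

Fault-free values for test 1 (in0=0, in1=0, in2=1, in3=0): n0=1, n1=1, n2=0, n3=1, n4=1, n5=1, giving Y=1. Observed 0.
Test 1: faults giving observed 0 are {n0 stuck-at-0, n0 inverted output, n1 stuck-at-0, n1 inverted output, n2 stuck-at-1, n2 inverted output, n3 stuck-at-0, n3 inverted output, n4 stuck-at-0, n4 inverted output, n5 stuck-at-0, n5 inverted output}.
Test 2 (in0=0, in1=1, in2=1, in3=0): fault-free n0=1, n1=1, n2=0, n3=1, n4=1, n5=1 → 1; observed 1. Eliminates n1 stuck-at-0, n1 inverted output, n2 stuck-at-1, n2 inverted output, n3 stuck-at-0, n3 inverted output, n4 stuck-at-0, n4 inverted output, n5 stuck-at-0, n5 inverted output.
Test 3 (in0=0, in1=0, in2=0, in3=0): fault-free n0=0, n1=0, n2=1, n3=0, n4=0, n5=0 → 0; observed 0. Eliminates n0 inverted output.
Only n0 stuck-at-0 is consistent with every test.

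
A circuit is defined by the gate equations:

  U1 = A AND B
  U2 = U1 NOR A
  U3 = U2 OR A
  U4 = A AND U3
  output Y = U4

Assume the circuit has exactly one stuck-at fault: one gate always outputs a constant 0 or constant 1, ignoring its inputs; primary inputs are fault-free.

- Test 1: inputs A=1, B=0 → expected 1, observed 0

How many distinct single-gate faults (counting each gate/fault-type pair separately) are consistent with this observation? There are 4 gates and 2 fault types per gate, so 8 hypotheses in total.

2

Fault-free: U1=0, U2=0, U3=1, U4=1 → 1. Observed 0.
  U1 stuck-at-0: output 1 ✗
  U1 stuck-at-1: output 1 ✗
  U2 stuck-at-0: output 1 ✗
  U2 stuck-at-1: output 1 ✗
  U3 stuck-at-0: output 0 ✓
  U3 stuck-at-1: output 1 ✗
  U4 stuck-at-0: output 0 ✓
  U4 stuck-at-1: output 1 ✗
Consistent faults: {U3 stuck-at-0, U4 stuck-at-0} — 2 in all.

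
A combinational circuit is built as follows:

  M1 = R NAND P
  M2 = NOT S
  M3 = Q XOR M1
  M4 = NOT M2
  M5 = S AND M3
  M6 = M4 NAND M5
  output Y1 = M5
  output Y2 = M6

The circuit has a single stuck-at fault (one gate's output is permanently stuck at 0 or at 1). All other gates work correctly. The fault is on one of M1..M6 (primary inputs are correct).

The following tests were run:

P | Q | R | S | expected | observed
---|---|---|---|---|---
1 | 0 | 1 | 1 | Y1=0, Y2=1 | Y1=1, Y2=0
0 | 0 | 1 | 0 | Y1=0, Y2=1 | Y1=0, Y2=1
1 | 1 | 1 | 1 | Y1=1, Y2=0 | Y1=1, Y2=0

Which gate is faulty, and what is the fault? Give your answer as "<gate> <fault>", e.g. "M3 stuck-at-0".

M3 stuck-at-1

Fault-free values for test 1 (P=1, Q=0, R=1, S=1): M1=0, M2=0, M3=0, M4=1, M5=0, M6=1, giving Y1=0, Y2=1. Observed Y1=1, Y2=0.
Test 1: faults giving observed Y1=1, Y2=0 are {M1 stuck-at-1, M3 stuck-at-1, M5 stuck-at-1}.
Test 2 (P=0, Q=0, R=1, S=0): fault-free M1=1, M2=1, M3=1, M4=0, M5=0, M6=1 → Y1=0, Y2=1; observed Y1=0, Y2=1. Eliminates M5 stuck-at-1.
Test 3 (P=1, Q=1, R=1, S=1): fault-free M1=0, M2=0, M3=1, M4=1, M5=1, M6=0 → Y1=1, Y2=0; observed Y1=1, Y2=0. Eliminates M1 stuck-at-1.
Only M3 stuck-at-1 is consistent with every test.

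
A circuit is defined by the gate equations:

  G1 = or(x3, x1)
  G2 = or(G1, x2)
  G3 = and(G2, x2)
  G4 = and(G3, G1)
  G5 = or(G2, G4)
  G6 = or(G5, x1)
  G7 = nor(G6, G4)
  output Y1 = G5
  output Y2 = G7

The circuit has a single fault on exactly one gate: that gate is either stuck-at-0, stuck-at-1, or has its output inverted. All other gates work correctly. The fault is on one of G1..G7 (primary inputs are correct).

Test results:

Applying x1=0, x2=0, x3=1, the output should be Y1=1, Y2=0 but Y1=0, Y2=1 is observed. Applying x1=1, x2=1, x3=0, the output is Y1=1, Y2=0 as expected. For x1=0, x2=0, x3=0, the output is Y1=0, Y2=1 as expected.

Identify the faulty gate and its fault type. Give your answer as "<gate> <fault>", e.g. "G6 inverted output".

G1 stuck-at-0

Fault-free values for test 1 (x1=0, x2=0, x3=1): G1=1, G2=1, G3=0, G4=0, G5=1, G6=1, G7=0, giving Y1=1, Y2=0. Observed Y1=0, Y2=1.
Test 1: faults giving observed Y1=0, Y2=1 are {G1 stuck-at-0, G1 inverted output, G2 stuck-at-0, G2 inverted output, G5 stuck-at-0, G5 inverted output}.
Test 2 (x1=1, x2=1, x3=0): fault-free G1=1, G2=1, G3=1, G4=1, G5=1, G6=1, G7=0 → Y1=1, Y2=0; observed Y1=1, Y2=0. Eliminates G2 stuck-at-0, G2 inverted output, G5 stuck-at-0, G5 inverted output.
Test 3 (x1=0, x2=0, x3=0): fault-free G1=0, G2=0, G3=0, G4=0, G5=0, G6=0, G7=1 → Y1=0, Y2=1; observed Y1=0, Y2=1. Eliminates G1 inverted output.
Only G1 stuck-at-0 is consistent with every test.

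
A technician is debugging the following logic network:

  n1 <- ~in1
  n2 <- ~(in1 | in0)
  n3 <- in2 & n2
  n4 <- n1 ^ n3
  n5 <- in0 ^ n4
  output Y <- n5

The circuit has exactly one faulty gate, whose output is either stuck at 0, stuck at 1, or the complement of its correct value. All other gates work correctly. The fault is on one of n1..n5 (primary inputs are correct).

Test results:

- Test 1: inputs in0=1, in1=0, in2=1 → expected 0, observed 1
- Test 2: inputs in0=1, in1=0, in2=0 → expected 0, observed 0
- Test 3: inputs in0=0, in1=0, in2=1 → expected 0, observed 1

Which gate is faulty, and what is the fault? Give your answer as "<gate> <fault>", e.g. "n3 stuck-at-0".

Fault-free values for test 1 (in0=1, in1=0, in2=1): n1=1, n2=0, n3=0, n4=1, n5=0, giving Y=0. Observed 1.
Test 1: faults giving observed 1 are {n1 stuck-at-0, n1 inverted output, n2 stuck-at-1, n2 inverted output, n3 stuck-at-1, n3 inverted output, n4 stuck-at-0, n4 inverted output, n5 stuck-at-1, n5 inverted output}.
Test 2 (in0=1, in1=0, in2=0): fault-free n1=1, n2=0, n3=0, n4=1, n5=0 → 0; observed 0. Eliminates n1 stuck-at-0, n1 inverted output, n3 stuck-at-1, n3 inverted output, n4 stuck-at-0, n4 inverted output, n5 stuck-at-1, n5 inverted output.
Test 3 (in0=0, in1=0, in2=1): fault-free n1=1, n2=1, n3=1, n4=0, n5=0 → 0; observed 1. Eliminates n2 stuck-at-1.
Only n2 inverted output is consistent with every test.

n2 inverted output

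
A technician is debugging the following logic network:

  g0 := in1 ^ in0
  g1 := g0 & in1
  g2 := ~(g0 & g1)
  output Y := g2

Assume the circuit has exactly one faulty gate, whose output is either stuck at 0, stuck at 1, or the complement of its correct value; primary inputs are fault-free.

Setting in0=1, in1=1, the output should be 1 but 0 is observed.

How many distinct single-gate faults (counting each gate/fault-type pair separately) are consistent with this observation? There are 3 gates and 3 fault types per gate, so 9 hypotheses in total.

Fault-free: g0=0, g1=0, g2=1 → 1. Observed 0.
  g0 stuck-at-0: output 1 ✗
  g0 stuck-at-1: output 0 ✓
  g0 inverted output: output 0 ✓
  g1 stuck-at-0: output 1 ✗
  g1 stuck-at-1: output 1 ✗
  g1 inverted output: output 1 ✗
  g2 stuck-at-0: output 0 ✓
  g2 stuck-at-1: output 1 ✗
  g2 inverted output: output 0 ✓
Consistent faults: {g0 stuck-at-1, g0 inverted output, g2 stuck-at-0, g2 inverted output} — 4 in all.

4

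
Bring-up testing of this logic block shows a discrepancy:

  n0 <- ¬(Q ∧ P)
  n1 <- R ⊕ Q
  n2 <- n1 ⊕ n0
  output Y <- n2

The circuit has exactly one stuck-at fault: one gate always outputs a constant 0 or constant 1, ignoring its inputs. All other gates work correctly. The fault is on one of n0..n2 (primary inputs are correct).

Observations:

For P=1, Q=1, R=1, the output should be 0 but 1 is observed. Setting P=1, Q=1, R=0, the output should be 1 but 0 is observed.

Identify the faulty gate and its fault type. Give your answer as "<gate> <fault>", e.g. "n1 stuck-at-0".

n0 stuck-at-1

Fault-free values for test 1 (P=1, Q=1, R=1): n0=0, n1=0, n2=0, giving Y=0. Observed 1.
Test 1: faults giving observed 1 are {n0 stuck-at-1, n1 stuck-at-1, n2 stuck-at-1}.
Test 2 (P=1, Q=1, R=0): fault-free n0=0, n1=1, n2=1 → 1; observed 0. Eliminates n1 stuck-at-1, n2 stuck-at-1.
Only n0 stuck-at-1 is consistent with every test.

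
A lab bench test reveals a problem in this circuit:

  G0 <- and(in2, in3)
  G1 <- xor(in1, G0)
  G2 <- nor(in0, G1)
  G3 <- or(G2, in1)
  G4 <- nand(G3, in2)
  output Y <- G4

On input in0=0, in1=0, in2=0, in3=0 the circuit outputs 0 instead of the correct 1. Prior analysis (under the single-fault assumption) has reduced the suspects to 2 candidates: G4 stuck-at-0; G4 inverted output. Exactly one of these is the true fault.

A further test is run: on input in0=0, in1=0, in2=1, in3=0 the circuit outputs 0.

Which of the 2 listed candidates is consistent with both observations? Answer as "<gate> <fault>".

Evaluate each candidate on input in0=0, in1=0, in2=1, in3=0:
  G4 stuck-at-0: G0=0, G1=0, G2=1, G3=1, G4=0 [stuck-at-0] → 0 — matches
  G4 inverted output: G0=0, G1=0, G2=1, G3=1, G4=1 [inverted output] → 1 — eliminated
Only G4 stuck-at-0 reproduces the observed 0.

G4 stuck-at-0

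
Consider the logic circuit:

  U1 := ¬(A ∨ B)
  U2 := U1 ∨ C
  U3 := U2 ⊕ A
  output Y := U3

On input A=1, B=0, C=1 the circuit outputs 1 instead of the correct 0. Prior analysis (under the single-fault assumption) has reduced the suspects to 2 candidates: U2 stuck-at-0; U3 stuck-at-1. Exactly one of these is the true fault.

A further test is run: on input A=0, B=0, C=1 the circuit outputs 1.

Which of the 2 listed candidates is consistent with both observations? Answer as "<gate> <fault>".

Evaluate each candidate on input A=0, B=0, C=1:
  U2 stuck-at-0: U1=1, U2=0 [stuck-at-0], U3=0 → 0 — eliminated
  U3 stuck-at-1: U1=1, U2=1, U3=1 [stuck-at-1] → 1 — matches
Only U3 stuck-at-1 reproduces the observed 1.

U3 stuck-at-1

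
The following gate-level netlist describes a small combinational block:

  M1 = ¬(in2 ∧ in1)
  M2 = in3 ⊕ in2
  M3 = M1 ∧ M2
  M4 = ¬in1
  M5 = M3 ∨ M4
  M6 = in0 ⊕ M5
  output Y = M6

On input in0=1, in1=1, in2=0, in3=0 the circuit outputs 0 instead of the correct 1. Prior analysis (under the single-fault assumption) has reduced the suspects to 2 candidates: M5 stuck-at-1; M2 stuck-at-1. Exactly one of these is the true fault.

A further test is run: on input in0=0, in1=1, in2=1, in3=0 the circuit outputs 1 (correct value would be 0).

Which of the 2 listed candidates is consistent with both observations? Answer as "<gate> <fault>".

Evaluate each candidate on input in0=0, in1=1, in2=1, in3=0:
  M5 stuck-at-1: M1=0, M2=1, M3=0, M4=0, M5=1 [stuck-at-1], M6=1 → 1 — matches
  M2 stuck-at-1: M1=0, M2=1 [stuck-at-1], M3=0, M4=0, M5=0, M6=0 → 0 — eliminated
Only M5 stuck-at-1 reproduces the observed 1.

M5 stuck-at-1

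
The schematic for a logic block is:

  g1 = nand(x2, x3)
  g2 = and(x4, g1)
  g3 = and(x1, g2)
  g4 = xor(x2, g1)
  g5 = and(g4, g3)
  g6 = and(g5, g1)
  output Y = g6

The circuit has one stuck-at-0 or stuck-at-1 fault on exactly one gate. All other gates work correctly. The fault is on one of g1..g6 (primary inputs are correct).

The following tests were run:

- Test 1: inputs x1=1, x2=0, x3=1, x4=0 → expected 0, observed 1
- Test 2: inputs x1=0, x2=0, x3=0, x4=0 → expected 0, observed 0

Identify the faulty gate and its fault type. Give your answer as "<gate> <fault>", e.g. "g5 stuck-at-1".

Fault-free values for test 1 (x1=1, x2=0, x3=1, x4=0): g1=1, g2=0, g3=0, g4=1, g5=0, g6=0, giving Y=0. Observed 1.
Test 1: faults giving observed 1 are {g2 stuck-at-1, g3 stuck-at-1, g5 stuck-at-1, g6 stuck-at-1}.
Test 2 (x1=0, x2=0, x3=0, x4=0): fault-free g1=1, g2=0, g3=0, g4=1, g5=0, g6=0 → 0; observed 0. Eliminates g3 stuck-at-1, g5 stuck-at-1, g6 stuck-at-1.
Only g2 stuck-at-1 is consistent with every test.

g2 stuck-at-1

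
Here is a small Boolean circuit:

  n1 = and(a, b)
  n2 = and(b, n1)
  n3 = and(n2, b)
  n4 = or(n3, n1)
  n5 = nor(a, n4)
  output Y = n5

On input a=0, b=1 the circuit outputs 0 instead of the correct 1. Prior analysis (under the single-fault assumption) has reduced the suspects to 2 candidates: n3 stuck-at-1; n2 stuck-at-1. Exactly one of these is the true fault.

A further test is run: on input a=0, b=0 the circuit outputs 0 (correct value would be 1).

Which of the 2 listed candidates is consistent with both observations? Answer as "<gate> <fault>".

Evaluate each candidate on input a=0, b=0:
  n3 stuck-at-1: n1=0, n2=0, n3=1 [stuck-at-1], n4=1, n5=0 → 0 — matches
  n2 stuck-at-1: n1=0, n2=1 [stuck-at-1], n3=0, n4=0, n5=1 → 1 — eliminated
Only n3 stuck-at-1 reproduces the observed 0.

n3 stuck-at-1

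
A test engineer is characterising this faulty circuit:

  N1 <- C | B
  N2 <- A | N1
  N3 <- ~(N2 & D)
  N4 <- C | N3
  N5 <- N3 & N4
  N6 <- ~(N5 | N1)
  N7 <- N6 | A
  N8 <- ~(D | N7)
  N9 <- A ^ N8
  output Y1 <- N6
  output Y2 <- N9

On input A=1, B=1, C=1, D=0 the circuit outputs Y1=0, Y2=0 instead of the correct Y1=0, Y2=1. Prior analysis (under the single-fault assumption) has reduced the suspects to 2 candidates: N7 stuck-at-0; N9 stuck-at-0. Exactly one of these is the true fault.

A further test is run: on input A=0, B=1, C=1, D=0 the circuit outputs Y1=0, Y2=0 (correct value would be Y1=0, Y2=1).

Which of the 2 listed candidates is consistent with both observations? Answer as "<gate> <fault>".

N9 stuck-at-0

Evaluate each candidate on input A=0, B=1, C=1, D=0:
  N7 stuck-at-0: N1=1, N2=1, N3=1, N4=1, N5=1, N6=0, N7=0 [stuck-at-0], N8=1, N9=1 → Y1=0, Y2=1 — eliminated
  N9 stuck-at-0: N1=1, N2=1, N3=1, N4=1, N5=1, N6=0, N7=0, N8=1, N9=0 [stuck-at-0] → Y1=0, Y2=0 — matches
Only N9 stuck-at-0 reproduces the observed Y1=0, Y2=0.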